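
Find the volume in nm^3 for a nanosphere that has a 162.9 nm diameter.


Radius r = 162.9/2 = 81.45 nm
Volume V = (4/3) * pi * r^3
V = (4/3) * pi * (81.45)^3
V = 2263402.94 nm^3

2263402.94


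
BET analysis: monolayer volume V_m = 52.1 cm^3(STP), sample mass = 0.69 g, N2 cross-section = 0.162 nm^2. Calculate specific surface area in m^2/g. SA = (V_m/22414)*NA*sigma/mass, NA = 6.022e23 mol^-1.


Number of moles in monolayer = V_m / 22414 = 52.1 / 22414 = 0.00232444
Number of molecules = moles * NA = 0.00232444 * 6.022e23
SA = molecules * sigma / mass
SA = (52.1 / 22414) * 6.022e23 * 0.162e-18 / 0.69
SA = 328.6 m^2/g

328.6


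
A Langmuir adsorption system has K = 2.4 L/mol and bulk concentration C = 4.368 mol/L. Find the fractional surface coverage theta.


Langmuir isotherm: theta = K*C / (1 + K*C)
K*C = 2.4 * 4.368 = 10.4832
theta = 10.4832 / (1 + 10.4832) = 10.4832 / 11.4832
theta = 0.9129

0.9129


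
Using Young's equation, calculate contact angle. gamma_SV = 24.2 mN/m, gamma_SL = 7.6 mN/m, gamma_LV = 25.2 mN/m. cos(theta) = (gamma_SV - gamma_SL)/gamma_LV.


cos(theta) = (gamma_SV - gamma_SL) / gamma_LV
cos(theta) = (24.2 - 7.6) / 25.2
cos(theta) = 0.65873
theta = arccos(0.65873) = 48.8 degrees

48.8


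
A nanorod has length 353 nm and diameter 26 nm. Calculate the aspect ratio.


Aspect ratio AR = length / diameter
AR = 353 / 26
AR = 13.58

13.58


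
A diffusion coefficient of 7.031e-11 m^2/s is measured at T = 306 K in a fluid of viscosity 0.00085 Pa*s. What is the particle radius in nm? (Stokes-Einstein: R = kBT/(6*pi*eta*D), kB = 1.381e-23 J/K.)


Stokes-Einstein: R = kB*T / (6*pi*eta*D)
R = 1.381e-23 * 306 / (6 * pi * 0.00085 * 7.031e-11)
R = 3.75127e-09 m = 3.75 nm

3.75


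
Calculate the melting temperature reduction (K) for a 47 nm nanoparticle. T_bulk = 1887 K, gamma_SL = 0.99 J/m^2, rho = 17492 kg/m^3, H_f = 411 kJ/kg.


Radius R = 47/2 = 23.5 nm = 2.35e-08 m
Convert H_f = 411 kJ/kg = 411000 J/kg
dT = 2 * gamma_SL * T_bulk / (rho * H_f * R)
dT = 2 * 0.99 * 1887 / (17492 * 411000 * 2.35e-08)
dT = 22.1 K

22.1


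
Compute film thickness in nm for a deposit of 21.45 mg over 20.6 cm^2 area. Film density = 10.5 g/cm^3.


Convert: m = 21.45 mg = 2.1450e-05 kg, A = 20.6 cm^2 = 2.0600e-03 m^2, rho = 10.5 g/cm^3 = 10500 kg/m^3
t = m / (A * rho)
t = 2.1450e-05 / (2.0600e-03 * 10500)
t = 9.9168e-07 m = 991.7 nm

991.7


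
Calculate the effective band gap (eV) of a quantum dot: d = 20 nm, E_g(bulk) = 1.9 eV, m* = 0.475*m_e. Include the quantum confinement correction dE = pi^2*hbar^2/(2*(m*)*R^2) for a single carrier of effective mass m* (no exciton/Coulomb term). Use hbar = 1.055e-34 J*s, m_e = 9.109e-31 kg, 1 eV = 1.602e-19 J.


Radius R = 20/2 nm = 1e-08 m
Confinement energy dE = pi^2 * hbar^2 / (2 * m_eff * m_e * R^2)
dE = pi^2 * (1.055e-34)^2 / (2 * 0.475 * 9.109e-31 * (1e-08)^2) J, divided by 1.602e-19 J/eV
dE = 0.0079 eV
Total band gap = E_g(bulk) + dE = 1.9 + 0.0079 = 1.9079 eV

1.9079


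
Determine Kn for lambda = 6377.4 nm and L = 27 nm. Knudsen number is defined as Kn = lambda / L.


Knudsen number Kn = lambda / L
Kn = 6377.4 / 27
Kn = 236.2

236.2


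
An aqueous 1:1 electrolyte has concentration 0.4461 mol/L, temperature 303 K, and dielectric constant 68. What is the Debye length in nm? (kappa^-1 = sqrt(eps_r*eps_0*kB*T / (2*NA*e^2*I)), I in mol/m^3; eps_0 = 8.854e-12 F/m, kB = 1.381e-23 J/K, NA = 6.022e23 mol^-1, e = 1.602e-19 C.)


Ionic strength I = 0.4461 * 1^2 * 1000 = 446.1 mol/m^3
kappa^-1 = sqrt(68 * 8.854e-12 * 1.381e-23 * 303 / (2 * 6.022e23 * (1.602e-19)^2 * 446.1))
kappa^-1 = 0.427 nm

0.427


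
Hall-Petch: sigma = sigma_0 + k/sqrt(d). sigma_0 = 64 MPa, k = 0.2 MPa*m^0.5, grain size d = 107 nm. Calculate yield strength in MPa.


d = 107 nm = 1.07e-07 m
sqrt(d) = 0.0003271085
Hall-Petch contribution = k / sqrt(d) = 0.2 / 0.0003271085 = 611.4 MPa
sigma = sigma_0 + k/sqrt(d) = 64 + 611.4 = 675.4 MPa

675.4


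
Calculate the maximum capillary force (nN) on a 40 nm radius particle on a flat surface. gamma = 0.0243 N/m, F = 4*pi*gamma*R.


Convert radius: R = 40 nm = 4e-08 m
F = 4 * pi * gamma * R
F = 4 * pi * 0.0243 * 4e-08
F = 1.22145e-08 N = 12.2145 nN

12.2145


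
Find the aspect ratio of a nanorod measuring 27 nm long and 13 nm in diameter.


Aspect ratio AR = length / diameter
AR = 27 / 13
AR = 2.08

2.08


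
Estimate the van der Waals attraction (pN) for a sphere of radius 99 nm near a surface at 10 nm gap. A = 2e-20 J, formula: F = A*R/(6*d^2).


Convert to SI: R = 99 nm = 9.9e-08 m, d = 10 nm = 1e-08 m
F = A * R / (6 * d^2)
F = 2e-20 * 9.9e-08 / (6 * (1e-08)^2)
F = 3.3e-12 N = 3.3 pN

3.3


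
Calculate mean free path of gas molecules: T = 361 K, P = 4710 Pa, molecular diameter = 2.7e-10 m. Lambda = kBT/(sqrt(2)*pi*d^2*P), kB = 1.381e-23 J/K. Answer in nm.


Mean free path: lambda = kB*T / (sqrt(2) * pi * d^2 * P)
lambda = 1.381e-23 * 361 / (sqrt(2) * pi * (2.7e-10)^2 * 4710)
lambda = 3.26804e-06 m
lambda = 3268.04 nm

3268.04


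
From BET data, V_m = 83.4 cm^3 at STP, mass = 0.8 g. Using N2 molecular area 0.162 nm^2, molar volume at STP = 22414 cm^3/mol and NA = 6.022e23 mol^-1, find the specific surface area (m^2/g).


Number of moles in monolayer = V_m / 22414 = 83.4 / 22414 = 0.00372089
Number of molecules = moles * NA = 0.00372089 * 6.022e23
SA = molecules * sigma / mass
SA = (83.4 / 22414) * 6.022e23 * 0.162e-18 / 0.8
SA = 453.7 m^2/g

453.7


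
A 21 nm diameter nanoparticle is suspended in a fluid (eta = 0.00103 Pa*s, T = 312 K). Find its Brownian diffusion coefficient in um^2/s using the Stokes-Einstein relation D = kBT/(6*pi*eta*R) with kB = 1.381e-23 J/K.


Radius R = 21/2 = 10.5 nm = 1.05e-08 m
D = kB*T / (6*pi*eta*R)
D = 1.381e-23 * 312 / (6 * pi * 0.00103 * 1.05e-08)
D = 2.11359e-11 m^2/s = 21.136 um^2/s

21.136


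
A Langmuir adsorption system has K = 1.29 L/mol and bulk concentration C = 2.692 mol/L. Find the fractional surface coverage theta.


Langmuir isotherm: theta = K*C / (1 + K*C)
K*C = 1.29 * 2.692 = 3.47268
theta = 3.47268 / (1 + 3.47268) = 3.47268 / 4.47268
theta = 0.7764

0.7764


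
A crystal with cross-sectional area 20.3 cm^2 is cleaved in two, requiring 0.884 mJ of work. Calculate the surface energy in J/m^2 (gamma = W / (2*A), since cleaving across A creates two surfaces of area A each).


Convert: A = 20.3 cm^2 = 0.00203 m^2, W = 0.884 mJ = 0.000884 J
Cleaving exposes two faces of area A, so total new surface = 2*A and gamma = W / (2*A)
gamma = 0.000884 / (2 * 0.00203)
gamma = 0.218 J/m^2

0.218


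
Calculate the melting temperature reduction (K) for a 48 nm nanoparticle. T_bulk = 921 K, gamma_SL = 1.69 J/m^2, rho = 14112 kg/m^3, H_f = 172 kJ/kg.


Radius R = 48/2 = 24 nm = 2.4e-08 m
Convert H_f = 172 kJ/kg = 172000 J/kg
dT = 2 * gamma_SL * T_bulk / (rho * H_f * R)
dT = 2 * 1.69 * 921 / (14112 * 172000 * 2.4e-08)
dT = 53.4 K

53.4


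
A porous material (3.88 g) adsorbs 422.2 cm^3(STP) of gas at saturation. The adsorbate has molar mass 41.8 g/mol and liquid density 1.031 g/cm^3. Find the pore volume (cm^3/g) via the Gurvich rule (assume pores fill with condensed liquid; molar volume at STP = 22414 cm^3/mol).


Moles adsorbed n = V_ads / 22414 = 422.2 / 22414 = 1.883644e-02 mol
Liquid volume V_liq = n * M / rho_liq = 1.883644e-02 * 41.8 / 1.031 = 0.76369 cm^3
Specific pore volume V_pore = V_liq / m_sample = 0.76369 / 3.88
V_pore = 0.1968 cm^3/g

0.1968


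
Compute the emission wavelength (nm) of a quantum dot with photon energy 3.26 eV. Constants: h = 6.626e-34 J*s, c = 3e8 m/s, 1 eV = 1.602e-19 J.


Convert energy: E = 3.26 eV = 3.26 * 1.602e-19 = 5.22252e-19 J
lambda = h*c / E = 6.626e-34 * 3e8 / 5.22252e-19
lambda = 3.80621e-07 m = 380.6 nm

380.6


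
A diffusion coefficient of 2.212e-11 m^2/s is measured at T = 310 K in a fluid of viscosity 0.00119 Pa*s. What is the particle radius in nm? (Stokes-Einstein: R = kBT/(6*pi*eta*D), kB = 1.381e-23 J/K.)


Stokes-Einstein: R = kB*T / (6*pi*eta*D)
R = 1.381e-23 * 310 / (6 * pi * 0.00119 * 2.212e-11)
R = 8.62824e-09 m = 8.63 nm

8.63


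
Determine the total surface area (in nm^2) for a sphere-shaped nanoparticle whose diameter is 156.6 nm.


Radius r = 156.6/2 = 78.3 nm
Surface area SA = 4 * pi * r^2
SA = 4 * pi * (78.3)^2
SA = 77043.04 nm^2

77043.04


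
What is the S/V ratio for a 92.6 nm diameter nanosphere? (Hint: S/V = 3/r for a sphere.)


Radius r = 92.6/2 = 46.3 nm
S/V = 3 / r = 3 / 46.3
S/V = 0.0648 nm^-1

0.0648


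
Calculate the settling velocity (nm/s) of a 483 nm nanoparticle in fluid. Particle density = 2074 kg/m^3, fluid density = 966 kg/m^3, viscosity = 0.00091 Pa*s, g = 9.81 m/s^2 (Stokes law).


Radius R = 483/2 nm = 2.415e-07 m
Density difference = 2074 - 966 = 1108 kg/m^3
v = 2 * R^2 * (rho_p - rho_f) * g / (9 * eta)
v = 2 * (2.415e-07)^2 * 1108 * 9.81 / (9 * 0.00091)
v = 1.54806e-07 m/s = 154.8065 nm/s

154.8065


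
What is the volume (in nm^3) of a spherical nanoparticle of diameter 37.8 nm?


Radius r = 37.8/2 = 18.9 nm
Volume V = (4/3) * pi * r^3
V = (4/3) * pi * (18.9)^3
V = 28279.65 nm^3

28279.65


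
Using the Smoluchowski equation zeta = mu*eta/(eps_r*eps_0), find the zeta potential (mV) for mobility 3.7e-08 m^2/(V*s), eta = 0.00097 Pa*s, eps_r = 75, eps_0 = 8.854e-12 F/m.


Smoluchowski equation: zeta = mu * eta / (eps_r * eps_0)
zeta = 3.7e-08 * 0.00097 / (75 * 8.854e-12)
zeta = 0.054047 V = 54.05 mV

54.05


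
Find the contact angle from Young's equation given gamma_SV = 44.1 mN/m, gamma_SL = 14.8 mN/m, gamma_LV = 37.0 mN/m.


cos(theta) = (gamma_SV - gamma_SL) / gamma_LV
cos(theta) = (44.1 - 14.8) / 37.0
cos(theta) = 0.791892
theta = arccos(0.791892) = 37.64 degrees

37.64


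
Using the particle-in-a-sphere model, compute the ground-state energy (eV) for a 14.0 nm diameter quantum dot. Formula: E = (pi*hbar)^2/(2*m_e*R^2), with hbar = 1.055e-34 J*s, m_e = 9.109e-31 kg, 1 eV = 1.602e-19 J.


Radius R = 14.0/2 = 7 nm = 7e-09 m
E = (pi * 1.055e-34)^2 / (2 * 9.109e-31 * (7e-09)^2)
E(J) = 1.23057e-21
E = E(J) / 1.602e-19 = 0.0077 eV

0.0077


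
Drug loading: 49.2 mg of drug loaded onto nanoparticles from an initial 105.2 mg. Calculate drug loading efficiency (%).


Drug loading efficiency = (drug loaded / drug initial) * 100
DLE = 49.2 / 105.2 * 100
DLE = 0.4677 * 100
DLE = 46.77%

46.77


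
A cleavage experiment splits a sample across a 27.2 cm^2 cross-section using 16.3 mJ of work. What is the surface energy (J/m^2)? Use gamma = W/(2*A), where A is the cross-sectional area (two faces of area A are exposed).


Convert: A = 27.2 cm^2 = 0.00272 m^2, W = 16.3 mJ = 0.0163 J
Cleaving exposes two faces of area A, so total new surface = 2*A and gamma = W / (2*A)
gamma = 0.0163 / (2 * 0.00272)
gamma = 2.996 J/m^2

2.996


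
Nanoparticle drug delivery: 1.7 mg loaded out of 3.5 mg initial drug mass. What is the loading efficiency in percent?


Drug loading efficiency = (drug loaded / drug initial) * 100
DLE = 1.7 / 3.5 * 100
DLE = 0.4857 * 100
DLE = 48.57%

48.57


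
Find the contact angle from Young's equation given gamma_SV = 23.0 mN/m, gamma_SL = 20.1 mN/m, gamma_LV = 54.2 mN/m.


cos(theta) = (gamma_SV - gamma_SL) / gamma_LV
cos(theta) = (23.0 - 20.1) / 54.2
cos(theta) = 0.053506
theta = arccos(0.053506) = 86.93 degrees

86.93


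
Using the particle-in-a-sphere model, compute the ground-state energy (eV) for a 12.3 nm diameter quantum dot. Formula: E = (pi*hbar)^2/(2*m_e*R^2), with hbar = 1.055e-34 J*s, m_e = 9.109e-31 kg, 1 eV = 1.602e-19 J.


Radius R = 12.3/2 = 6.15 nm = 6.15e-09 m
E = (pi * 1.055e-34)^2 / (2 * 9.109e-31 * (6.15e-09)^2)
E(J) = 1.59424e-21
E = E(J) / 1.602e-19 = 0.01 eV

0.01


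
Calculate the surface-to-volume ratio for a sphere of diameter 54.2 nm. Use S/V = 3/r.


Radius r = 54.2/2 = 27.1 nm
S/V = 3 / r = 3 / 27.1
S/V = 0.1107 nm^-1

0.1107


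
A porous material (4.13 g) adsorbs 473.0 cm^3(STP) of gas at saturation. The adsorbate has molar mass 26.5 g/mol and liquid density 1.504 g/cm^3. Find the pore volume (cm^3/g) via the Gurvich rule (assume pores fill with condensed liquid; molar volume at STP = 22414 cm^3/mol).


Moles adsorbed n = V_ads / 22414 = 473.0 / 22414 = 2.110288e-02 mol
Liquid volume V_liq = n * M / rho_liq = 2.110288e-02 * 26.5 / 1.504 = 0.37183 cm^3
Specific pore volume V_pore = V_liq / m_sample = 0.37183 / 4.13
V_pore = 0.09 cm^3/g

0.09


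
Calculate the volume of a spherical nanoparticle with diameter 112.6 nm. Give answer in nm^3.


Radius r = 112.6/2 = 56.3 nm
Volume V = (4/3) * pi * r^3
V = (4/3) * pi * (56.3)^3
V = 747504.47 nm^3

747504.47


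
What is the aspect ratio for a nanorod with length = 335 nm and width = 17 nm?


Aspect ratio AR = length / diameter
AR = 335 / 17
AR = 19.71

19.71


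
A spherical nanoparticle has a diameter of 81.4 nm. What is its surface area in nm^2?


Radius r = 81.4/2 = 40.7 nm
Surface area SA = 4 * pi * r^2
SA = 4 * pi * (40.7)^2
SA = 20816.07 nm^2

20816.07


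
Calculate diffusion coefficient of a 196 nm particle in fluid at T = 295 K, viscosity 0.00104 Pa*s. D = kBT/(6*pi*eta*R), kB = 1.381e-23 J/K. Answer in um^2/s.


Radius R = 196/2 = 98 nm = 9.8e-08 m
D = kB*T / (6*pi*eta*R)
D = 1.381e-23 * 295 / (6 * pi * 0.00104 * 9.8e-08)
D = 2.12058e-12 m^2/s = 2.121 um^2/s

2.121


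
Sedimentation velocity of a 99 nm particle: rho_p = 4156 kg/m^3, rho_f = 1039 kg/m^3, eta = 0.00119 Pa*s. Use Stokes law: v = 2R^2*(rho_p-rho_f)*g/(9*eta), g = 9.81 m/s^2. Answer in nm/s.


Radius R = 99/2 nm = 4.95e-08 m
Density difference = 4156 - 1039 = 3117 kg/m^3
v = 2 * R^2 * (rho_p - rho_f) * g / (9 * eta)
v = 2 * (4.95e-08)^2 * 3117 * 9.81 / (9 * 0.00119)
v = 1.39913e-08 m/s = 13.9913 nm/s

13.9913


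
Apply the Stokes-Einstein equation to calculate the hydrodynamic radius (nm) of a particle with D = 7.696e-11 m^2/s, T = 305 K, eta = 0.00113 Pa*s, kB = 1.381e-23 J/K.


Stokes-Einstein: R = kB*T / (6*pi*eta*D)
R = 1.381e-23 * 305 / (6 * pi * 0.00113 * 7.696e-11)
R = 2.5695e-09 m = 2.57 nm

2.57


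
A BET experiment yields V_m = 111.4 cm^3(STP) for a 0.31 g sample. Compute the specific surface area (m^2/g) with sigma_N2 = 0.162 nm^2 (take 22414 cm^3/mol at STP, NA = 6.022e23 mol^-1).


Number of moles in monolayer = V_m / 22414 = 111.4 / 22414 = 0.00497011
Number of molecules = moles * NA = 0.00497011 * 6.022e23
SA = molecules * sigma / mass
SA = (111.4 / 22414) * 6.022e23 * 0.162e-18 / 0.31
SA = 1564.1 m^2/g

1564.1


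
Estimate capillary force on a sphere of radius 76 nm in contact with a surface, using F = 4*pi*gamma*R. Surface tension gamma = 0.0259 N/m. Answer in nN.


Convert radius: R = 76 nm = 7.6e-08 m
F = 4 * pi * gamma * R
F = 4 * pi * 0.0259 * 7.6e-08
F = 2.47356e-08 N = 24.7356 nN

24.7356


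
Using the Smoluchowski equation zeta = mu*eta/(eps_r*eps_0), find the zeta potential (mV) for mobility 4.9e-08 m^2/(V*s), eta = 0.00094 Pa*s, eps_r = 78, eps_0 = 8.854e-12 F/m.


Smoluchowski equation: zeta = mu * eta / (eps_r * eps_0)
zeta = 4.9e-08 * 0.00094 / (78 * 8.854e-12)
zeta = 0.066694 V = 66.69 mV

66.69


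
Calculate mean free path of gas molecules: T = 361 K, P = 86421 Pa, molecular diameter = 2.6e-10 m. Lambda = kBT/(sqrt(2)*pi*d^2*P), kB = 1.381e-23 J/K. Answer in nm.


Mean free path: lambda = kB*T / (sqrt(2) * pi * d^2 * P)
lambda = 1.381e-23 * 361 / (sqrt(2) * pi * (2.6e-10)^2 * 86421)
lambda = 1.92075e-07 m
lambda = 192.07 nm

192.07


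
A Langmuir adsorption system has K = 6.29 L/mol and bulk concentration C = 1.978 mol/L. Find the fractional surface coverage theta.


Langmuir isotherm: theta = K*C / (1 + K*C)
K*C = 6.29 * 1.978 = 12.44162
theta = 12.44162 / (1 + 12.44162) = 12.44162 / 13.44162
theta = 0.9256

0.9256


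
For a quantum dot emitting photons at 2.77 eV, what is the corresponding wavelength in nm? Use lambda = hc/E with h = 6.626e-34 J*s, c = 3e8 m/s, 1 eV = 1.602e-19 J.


Convert energy: E = 2.77 eV = 2.77 * 1.602e-19 = 4.43754e-19 J
lambda = h*c / E = 6.626e-34 * 3e8 / 4.43754e-19
lambda = 4.47951e-07 m = 448.0 nm

448.0


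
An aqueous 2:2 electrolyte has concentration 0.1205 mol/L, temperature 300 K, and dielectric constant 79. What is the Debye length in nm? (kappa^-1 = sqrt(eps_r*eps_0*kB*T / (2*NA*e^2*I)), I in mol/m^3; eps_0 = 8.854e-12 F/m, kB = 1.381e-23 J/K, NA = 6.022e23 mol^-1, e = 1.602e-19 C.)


Ionic strength I = 0.1205 * 2^2 * 1000 = 482 mol/m^3
kappa^-1 = sqrt(79 * 8.854e-12 * 1.381e-23 * 300 / (2 * 6.022e23 * (1.602e-19)^2 * 482))
kappa^-1 = 0.441 nm

0.441


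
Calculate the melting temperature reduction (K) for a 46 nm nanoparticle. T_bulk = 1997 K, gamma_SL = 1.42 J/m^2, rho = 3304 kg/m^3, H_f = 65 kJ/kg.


Radius R = 46/2 = 23 nm = 2.3e-08 m
Convert H_f = 65 kJ/kg = 65000 J/kg
dT = 2 * gamma_SL * T_bulk / (rho * H_f * R)
dT = 2 * 1.42 * 1997 / (3304 * 65000 * 2.3e-08)
dT = 1148.2 K

1148.2


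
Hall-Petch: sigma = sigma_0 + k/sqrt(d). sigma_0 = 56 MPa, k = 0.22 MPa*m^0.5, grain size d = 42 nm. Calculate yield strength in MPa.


d = 42 nm = 4.2e-08 m
sqrt(d) = 0.000204939
Hall-Petch contribution = k / sqrt(d) = 0.22 / 0.000204939 = 1073.5 MPa
sigma = sigma_0 + k/sqrt(d) = 56 + 1073.5 = 1129.5 MPa

1129.5


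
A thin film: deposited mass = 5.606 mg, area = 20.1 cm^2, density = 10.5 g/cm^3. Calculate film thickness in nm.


Convert: m = 5.606 mg = 5.6060e-06 kg, A = 20.1 cm^2 = 2.0100e-03 m^2, rho = 10.5 g/cm^3 = 10500 kg/m^3
t = m / (A * rho)
t = 5.6060e-06 / (2.0100e-03 * 10500)
t = 2.6562e-07 m = 265.6 nm

265.6


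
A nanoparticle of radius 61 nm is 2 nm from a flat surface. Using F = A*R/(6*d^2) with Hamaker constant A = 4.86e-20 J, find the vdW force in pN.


Convert to SI: R = 61 nm = 6.1e-08 m, d = 2 nm = 2e-09 m
F = A * R / (6 * d^2)
F = 4.86e-20 * 6.1e-08 / (6 * (2e-09)^2)
F = 1.23525e-10 N = 123.525 pN

123.525


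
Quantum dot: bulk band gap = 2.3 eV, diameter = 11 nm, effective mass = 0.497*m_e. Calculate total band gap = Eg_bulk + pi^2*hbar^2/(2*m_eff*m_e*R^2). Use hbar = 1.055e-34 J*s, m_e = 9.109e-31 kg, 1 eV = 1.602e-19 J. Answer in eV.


Radius R = 11/2 nm = 5.5e-09 m
Confinement energy dE = pi^2 * hbar^2 / (2 * m_eff * m_e * R^2)
dE = pi^2 * (1.055e-34)^2 / (2 * 0.497 * 9.109e-31 * (5.5e-09)^2) J, divided by 1.602e-19 J/eV
dE = 0.025 eV
Total band gap = E_g(bulk) + dE = 2.3 + 0.025 = 2.325 eV

2.325


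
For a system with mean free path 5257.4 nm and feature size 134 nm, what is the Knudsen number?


Knudsen number Kn = lambda / L
Kn = 5257.4 / 134
Kn = 39.2343

39.2343


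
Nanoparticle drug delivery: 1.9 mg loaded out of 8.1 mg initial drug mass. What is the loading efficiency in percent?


Drug loading efficiency = (drug loaded / drug initial) * 100
DLE = 1.9 / 8.1 * 100
DLE = 0.2346 * 100
DLE = 23.46%

23.46


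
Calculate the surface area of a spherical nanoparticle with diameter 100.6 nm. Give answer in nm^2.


Radius r = 100.6/2 = 50.3 nm
Surface area SA = 4 * pi * r^2
SA = 4 * pi * (50.3)^2
SA = 31794.05 nm^2

31794.05


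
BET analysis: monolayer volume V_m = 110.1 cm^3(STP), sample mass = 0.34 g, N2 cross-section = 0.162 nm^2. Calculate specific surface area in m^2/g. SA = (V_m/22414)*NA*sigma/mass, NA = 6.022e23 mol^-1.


Number of moles in monolayer = V_m / 22414 = 110.1 / 22414 = 0.00491211
Number of molecules = moles * NA = 0.00491211 * 6.022e23
SA = molecules * sigma / mass
SA = (110.1 / 22414) * 6.022e23 * 0.162e-18 / 0.34
SA = 1409.4 m^2/g

1409.4


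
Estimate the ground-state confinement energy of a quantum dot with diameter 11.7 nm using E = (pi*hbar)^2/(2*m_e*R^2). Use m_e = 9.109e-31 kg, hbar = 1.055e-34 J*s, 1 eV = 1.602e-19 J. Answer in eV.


Radius R = 11.7/2 = 5.85 nm = 5.85e-09 m
E = (pi * 1.055e-34)^2 / (2 * 9.109e-31 * (5.85e-09)^2)
E(J) = 1.76194e-21
E = E(J) / 1.602e-19 = 0.011 eV

0.011


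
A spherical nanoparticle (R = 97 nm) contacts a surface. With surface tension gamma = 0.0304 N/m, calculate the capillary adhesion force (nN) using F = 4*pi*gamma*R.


Convert radius: R = 97 nm = 9.7e-08 m
F = 4 * pi * gamma * R
F = 4 * pi * 0.0304 * 9.7e-08
F = 3.70557e-08 N = 37.0557 nN

37.0557


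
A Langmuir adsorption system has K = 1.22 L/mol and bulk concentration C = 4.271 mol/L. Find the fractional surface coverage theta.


Langmuir isotherm: theta = K*C / (1 + K*C)
K*C = 1.22 * 4.271 = 5.21062
theta = 5.21062 / (1 + 5.21062) = 5.21062 / 6.21062
theta = 0.839

0.839


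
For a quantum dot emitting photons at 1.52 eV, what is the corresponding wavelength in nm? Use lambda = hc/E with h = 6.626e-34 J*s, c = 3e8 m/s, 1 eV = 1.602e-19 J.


Convert energy: E = 1.52 eV = 1.52 * 1.602e-19 = 2.43504e-19 J
lambda = h*c / E = 6.626e-34 * 3e8 / 2.43504e-19
lambda = 8.16332e-07 m = 816.3 nm

816.3


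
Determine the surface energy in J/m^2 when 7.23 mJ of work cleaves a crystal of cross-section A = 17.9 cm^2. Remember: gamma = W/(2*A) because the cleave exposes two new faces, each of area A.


Convert: A = 17.9 cm^2 = 0.00179 m^2, W = 7.23 mJ = 0.00723 J
Cleaving exposes two faces of area A, so total new surface = 2*A and gamma = W / (2*A)
gamma = 0.00723 / (2 * 0.00179)
gamma = 2.02 J/m^2

2.02


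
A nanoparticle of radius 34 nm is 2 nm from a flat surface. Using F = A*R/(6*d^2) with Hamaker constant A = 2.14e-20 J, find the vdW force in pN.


Convert to SI: R = 34 nm = 3.4e-08 m, d = 2 nm = 2e-09 m
F = A * R / (6 * d^2)
F = 2.14e-20 * 3.4e-08 / (6 * (2e-09)^2)
F = 3.03167e-11 N = 30.317 pN

30.317


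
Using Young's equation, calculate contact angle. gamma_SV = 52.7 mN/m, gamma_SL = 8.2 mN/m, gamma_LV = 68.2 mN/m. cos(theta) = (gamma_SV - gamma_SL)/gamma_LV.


cos(theta) = (gamma_SV - gamma_SL) / gamma_LV
cos(theta) = (52.7 - 8.2) / 68.2
cos(theta) = 0.652493
theta = arccos(0.652493) = 49.27 degrees

49.27


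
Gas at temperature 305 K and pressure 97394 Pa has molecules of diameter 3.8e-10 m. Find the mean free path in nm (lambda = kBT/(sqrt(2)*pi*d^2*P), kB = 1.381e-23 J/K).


Mean free path: lambda = kB*T / (sqrt(2) * pi * d^2 * P)
lambda = 1.381e-23 * 305 / (sqrt(2) * pi * (3.8e-10)^2 * 97394)
lambda = 6.74108e-08 m
lambda = 67.41 nm

67.41


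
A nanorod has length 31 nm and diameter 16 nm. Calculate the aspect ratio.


Aspect ratio AR = length / diameter
AR = 31 / 16
AR = 1.94

1.94


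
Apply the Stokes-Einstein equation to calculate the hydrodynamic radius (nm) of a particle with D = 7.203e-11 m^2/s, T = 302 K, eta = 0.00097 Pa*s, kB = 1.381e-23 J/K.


Stokes-Einstein: R = kB*T / (6*pi*eta*D)
R = 1.381e-23 * 302 / (6 * pi * 0.00097 * 7.203e-11)
R = 3.16675e-09 m = 3.17 nm

3.17


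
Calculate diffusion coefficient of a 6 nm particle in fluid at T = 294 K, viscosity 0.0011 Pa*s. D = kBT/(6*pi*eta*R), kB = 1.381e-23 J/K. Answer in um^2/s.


Radius R = 6/2 = 3 nm = 3e-09 m
D = kB*T / (6*pi*eta*R)
D = 1.381e-23 * 294 / (6 * pi * 0.0011 * 3e-09)
D = 6.52719e-11 m^2/s = 65.272 um^2/s

65.272


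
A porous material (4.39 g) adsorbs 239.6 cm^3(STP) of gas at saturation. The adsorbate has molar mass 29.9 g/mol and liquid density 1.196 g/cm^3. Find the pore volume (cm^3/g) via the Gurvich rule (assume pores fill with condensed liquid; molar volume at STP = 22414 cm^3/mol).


Moles adsorbed n = V_ads / 22414 = 239.6 / 22414 = 1.068975e-02 mol
Liquid volume V_liq = n * M / rho_liq = 1.068975e-02 * 29.9 / 1.196 = 0.26724 cm^3
Specific pore volume V_pore = V_liq / m_sample = 0.26724 / 4.39
V_pore = 0.0609 cm^3/g

0.0609


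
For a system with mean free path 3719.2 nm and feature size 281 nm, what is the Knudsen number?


Knudsen number Kn = lambda / L
Kn = 3719.2 / 281
Kn = 13.2356

13.2356


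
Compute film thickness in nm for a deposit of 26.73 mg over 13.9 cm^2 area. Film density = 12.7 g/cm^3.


Convert: m = 26.73 mg = 2.6730e-05 kg, A = 13.9 cm^2 = 1.3900e-03 m^2, rho = 12.7 g/cm^3 = 12700 kg/m^3
t = m / (A * rho)
t = 2.6730e-05 / (1.3900e-03 * 12700)
t = 1.5142e-06 m = 1514.2 nm

1514.2


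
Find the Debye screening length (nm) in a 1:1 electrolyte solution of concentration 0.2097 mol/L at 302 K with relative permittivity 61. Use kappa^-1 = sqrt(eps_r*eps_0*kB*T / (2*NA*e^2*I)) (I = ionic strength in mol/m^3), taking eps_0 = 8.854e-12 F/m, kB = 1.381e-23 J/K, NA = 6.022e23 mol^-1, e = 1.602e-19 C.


Ionic strength I = 0.2097 * 1^2 * 1000 = 209.7 mol/m^3
kappa^-1 = sqrt(61 * 8.854e-12 * 1.381e-23 * 302 / (2 * 6.022e23 * (1.602e-19)^2 * 209.7))
kappa^-1 = 0.59 nm

0.59


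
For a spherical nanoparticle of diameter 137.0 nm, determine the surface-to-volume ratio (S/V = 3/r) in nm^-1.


Radius r = 137.0/2 = 68.5 nm
S/V = 3 / r = 3 / 68.5
S/V = 0.0438 nm^-1

0.0438


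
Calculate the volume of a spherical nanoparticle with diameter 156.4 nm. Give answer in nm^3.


Radius r = 156.4/2 = 78.2 nm
Volume V = (4/3) * pi * r^3
V = (4/3) * pi * (78.2)^3
V = 2003128.77 nm^3

2003128.77


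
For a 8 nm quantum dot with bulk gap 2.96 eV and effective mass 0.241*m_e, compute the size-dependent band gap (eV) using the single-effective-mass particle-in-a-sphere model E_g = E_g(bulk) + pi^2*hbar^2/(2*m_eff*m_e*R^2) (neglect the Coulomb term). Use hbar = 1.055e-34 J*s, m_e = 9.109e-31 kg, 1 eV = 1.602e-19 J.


Radius R = 8/2 nm = 4e-09 m
Confinement energy dE = pi^2 * hbar^2 / (2 * m_eff * m_e * R^2)
dE = pi^2 * (1.055e-34)^2 / (2 * 0.241 * 9.109e-31 * (4e-09)^2) J, divided by 1.602e-19 J/eV
dE = 0.0976 eV
Total band gap = E_g(bulk) + dE = 2.96 + 0.0976 = 3.0576 eV

3.0576


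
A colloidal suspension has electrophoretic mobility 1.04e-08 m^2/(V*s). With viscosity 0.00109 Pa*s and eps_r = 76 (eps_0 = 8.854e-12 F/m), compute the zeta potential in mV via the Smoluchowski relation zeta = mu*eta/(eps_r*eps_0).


Smoluchowski equation: zeta = mu * eta / (eps_r * eps_0)
zeta = 1.04e-08 * 0.00109 / (76 * 8.854e-12)
zeta = 0.016846 V = 16.85 mV

16.85


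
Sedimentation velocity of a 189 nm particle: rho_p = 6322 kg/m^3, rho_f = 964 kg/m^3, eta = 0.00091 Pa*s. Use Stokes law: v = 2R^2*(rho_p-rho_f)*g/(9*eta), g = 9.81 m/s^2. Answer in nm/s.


Radius R = 189/2 nm = 9.45e-08 m
Density difference = 6322 - 964 = 5358 kg/m^3
v = 2 * R^2 * (rho_p - rho_f) * g / (9 * eta)
v = 2 * (9.45e-08)^2 * 5358 * 9.81 / (9 * 0.00091)
v = 1.14626e-07 m/s = 114.6255 nm/s

114.6255


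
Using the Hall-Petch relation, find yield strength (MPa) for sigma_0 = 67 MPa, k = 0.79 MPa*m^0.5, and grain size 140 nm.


d = 140 nm = 1.4e-07 m
sqrt(d) = 0.0003741657
Hall-Petch contribution = k / sqrt(d) = 0.79 / 0.0003741657 = 2111.4 MPa
sigma = sigma_0 + k/sqrt(d) = 67 + 2111.4 = 2178.4 MPa

2178.4


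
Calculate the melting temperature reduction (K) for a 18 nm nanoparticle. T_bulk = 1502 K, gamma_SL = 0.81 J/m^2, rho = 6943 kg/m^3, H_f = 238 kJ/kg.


Radius R = 18/2 = 9 nm = 9e-09 m
Convert H_f = 238 kJ/kg = 238000 J/kg
dT = 2 * gamma_SL * T_bulk / (rho * H_f * R)
dT = 2 * 0.81 * 1502 / (6943 * 238000 * 9e-09)
dT = 163.6 K

163.6


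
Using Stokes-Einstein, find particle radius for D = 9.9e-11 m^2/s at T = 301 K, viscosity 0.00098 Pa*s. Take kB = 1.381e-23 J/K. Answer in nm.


Stokes-Einstein: R = kB*T / (6*pi*eta*D)
R = 1.381e-23 * 301 / (6 * pi * 0.00098 * 9.9e-11)
R = 2.27299e-09 m = 2.27 nm

2.27


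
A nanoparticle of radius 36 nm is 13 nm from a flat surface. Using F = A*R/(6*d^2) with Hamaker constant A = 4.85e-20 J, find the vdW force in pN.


Convert to SI: R = 36 nm = 3.6e-08 m, d = 13 nm = 1.3e-08 m
F = A * R / (6 * d^2)
F = 4.85e-20 * 3.6e-08 / (6 * (1.3e-08)^2)
F = 1.72189e-12 N = 1.722 pN

1.722


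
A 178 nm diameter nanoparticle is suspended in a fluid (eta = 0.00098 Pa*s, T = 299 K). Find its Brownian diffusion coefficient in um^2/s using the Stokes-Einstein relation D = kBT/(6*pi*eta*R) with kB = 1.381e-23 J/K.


Radius R = 178/2 = 89 nm = 8.9e-08 m
D = kB*T / (6*pi*eta*R)
D = 1.381e-23 * 299 / (6 * pi * 0.00098 * 8.9e-08)
D = 2.51158e-12 m^2/s = 2.512 um^2/s

2.512


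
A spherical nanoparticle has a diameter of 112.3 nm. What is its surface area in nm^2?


Radius r = 112.3/2 = 56.15 nm
Surface area SA = 4 * pi * r^2
SA = 4 * pi * (56.15)^2
SA = 39619.54 nm^2

39619.54


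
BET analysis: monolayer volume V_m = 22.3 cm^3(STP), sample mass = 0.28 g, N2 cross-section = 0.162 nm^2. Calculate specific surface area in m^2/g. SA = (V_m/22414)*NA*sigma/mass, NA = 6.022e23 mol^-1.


Number of moles in monolayer = V_m / 22414 = 22.3 / 22414 = 0.00099491
Number of molecules = moles * NA = 0.00099491 * 6.022e23
SA = molecules * sigma / mass
SA = (22.3 / 22414) * 6.022e23 * 0.162e-18 / 0.28
SA = 346.6 m^2/g

346.6


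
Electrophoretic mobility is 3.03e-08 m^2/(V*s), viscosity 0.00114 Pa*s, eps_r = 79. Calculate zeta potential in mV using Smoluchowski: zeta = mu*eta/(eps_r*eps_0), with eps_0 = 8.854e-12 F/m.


Smoluchowski equation: zeta = mu * eta / (eps_r * eps_0)
zeta = 3.03e-08 * 0.00114 / (79 * 8.854e-12)
zeta = 0.049383 V = 49.38 mV

49.38


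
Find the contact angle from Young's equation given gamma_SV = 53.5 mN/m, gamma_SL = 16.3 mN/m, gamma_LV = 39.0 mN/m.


cos(theta) = (gamma_SV - gamma_SL) / gamma_LV
cos(theta) = (53.5 - 16.3) / 39.0
cos(theta) = 0.953846
theta = arccos(0.953846) = 17.48 degrees

17.48


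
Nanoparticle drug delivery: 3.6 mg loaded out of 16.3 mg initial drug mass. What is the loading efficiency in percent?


Drug loading efficiency = (drug loaded / drug initial) * 100
DLE = 3.6 / 16.3 * 100
DLE = 0.2209 * 100
DLE = 22.09%

22.09


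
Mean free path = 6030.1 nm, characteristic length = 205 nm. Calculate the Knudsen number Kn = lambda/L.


Knudsen number Kn = lambda / L
Kn = 6030.1 / 205
Kn = 29.4151

29.4151


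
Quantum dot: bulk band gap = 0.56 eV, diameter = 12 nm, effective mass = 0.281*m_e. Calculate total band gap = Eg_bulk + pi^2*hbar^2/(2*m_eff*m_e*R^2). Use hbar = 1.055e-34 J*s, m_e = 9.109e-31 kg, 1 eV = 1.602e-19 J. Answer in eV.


Radius R = 12/2 nm = 6e-09 m
Confinement energy dE = pi^2 * hbar^2 / (2 * m_eff * m_e * R^2)
dE = pi^2 * (1.055e-34)^2 / (2 * 0.281 * 9.109e-31 * (6e-09)^2) J, divided by 1.602e-19 J/eV
dE = 0.0372 eV
Total band gap = E_g(bulk) + dE = 0.56 + 0.0372 = 0.5972 eV

0.5972


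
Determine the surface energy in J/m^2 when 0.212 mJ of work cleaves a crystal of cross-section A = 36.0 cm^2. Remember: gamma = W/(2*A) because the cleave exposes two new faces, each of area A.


Convert: A = 36.0 cm^2 = 0.0036 m^2, W = 0.212 mJ = 0.000212 J
Cleaving exposes two faces of area A, so total new surface = 2*A and gamma = W / (2*A)
gamma = 0.000212 / (2 * 0.0036)
gamma = 0.029 J/m^2

0.029


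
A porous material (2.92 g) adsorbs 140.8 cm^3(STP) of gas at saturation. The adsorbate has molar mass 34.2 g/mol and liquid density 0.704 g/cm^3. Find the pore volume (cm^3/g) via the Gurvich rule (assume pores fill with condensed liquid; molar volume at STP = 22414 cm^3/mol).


Moles adsorbed n = V_ads / 22414 = 140.8 / 22414 = 6.281788e-03 mol
Liquid volume V_liq = n * M / rho_liq = 6.281788e-03 * 34.2 / 0.704 = 0.30517 cm^3
Specific pore volume V_pore = V_liq / m_sample = 0.30517 / 2.92
V_pore = 0.1045 cm^3/g

0.1045


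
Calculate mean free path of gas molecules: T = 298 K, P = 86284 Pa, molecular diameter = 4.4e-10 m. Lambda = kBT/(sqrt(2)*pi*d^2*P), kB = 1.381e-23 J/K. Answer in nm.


Mean free path: lambda = kB*T / (sqrt(2) * pi * d^2 * P)
lambda = 1.381e-23 * 298 / (sqrt(2) * pi * (4.4e-10)^2 * 86284)
lambda = 5.5451e-08 m
lambda = 55.45 nm

55.45


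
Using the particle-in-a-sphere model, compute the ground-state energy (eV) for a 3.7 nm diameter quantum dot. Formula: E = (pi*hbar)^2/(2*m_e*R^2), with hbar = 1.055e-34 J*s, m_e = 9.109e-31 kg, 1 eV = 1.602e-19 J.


Radius R = 3.7/2 = 1.85 nm = 1.85e-09 m
E = (pi * 1.055e-34)^2 / (2 * 9.109e-31 * (1.85e-09)^2)
E(J) = 1.76182e-20
E = E(J) / 1.602e-19 = 0.11 eV

0.11


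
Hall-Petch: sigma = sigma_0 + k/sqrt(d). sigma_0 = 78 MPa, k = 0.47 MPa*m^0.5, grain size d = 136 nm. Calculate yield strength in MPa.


d = 136 nm = 1.36e-07 m
sqrt(d) = 0.0003687818
Hall-Petch contribution = k / sqrt(d) = 0.47 / 0.0003687818 = 1274.5 MPa
sigma = sigma_0 + k/sqrt(d) = 78 + 1274.5 = 1352.5 MPa

1352.5


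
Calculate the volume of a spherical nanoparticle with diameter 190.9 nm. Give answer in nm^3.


Radius r = 190.9/2 = 95.45 nm
Volume V = (4/3) * pi * r^3
V = (4/3) * pi * (95.45)^3
V = 3642641.3 nm^3

3642641.3


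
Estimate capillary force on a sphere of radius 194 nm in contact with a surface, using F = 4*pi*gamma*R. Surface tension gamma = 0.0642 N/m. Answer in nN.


Convert radius: R = 194 nm = 1.94e-07 m
F = 4 * pi * gamma * R
F = 4 * pi * 0.0642 * 1.94e-07
F = 1.56512e-07 N = 156.5116 nN

156.5116


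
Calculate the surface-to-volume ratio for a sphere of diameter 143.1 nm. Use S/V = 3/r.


Radius r = 143.1/2 = 71.55 nm
S/V = 3 / r = 3 / 71.55
S/V = 0.0419 nm^-1

0.0419


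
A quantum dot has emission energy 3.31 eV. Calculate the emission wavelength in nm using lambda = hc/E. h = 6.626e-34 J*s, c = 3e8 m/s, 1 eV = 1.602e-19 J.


Convert energy: E = 3.31 eV = 3.31 * 1.602e-19 = 5.30262e-19 J
lambda = h*c / E = 6.626e-34 * 3e8 / 5.30262e-19
lambda = 3.74871e-07 m = 374.9 nm

374.9


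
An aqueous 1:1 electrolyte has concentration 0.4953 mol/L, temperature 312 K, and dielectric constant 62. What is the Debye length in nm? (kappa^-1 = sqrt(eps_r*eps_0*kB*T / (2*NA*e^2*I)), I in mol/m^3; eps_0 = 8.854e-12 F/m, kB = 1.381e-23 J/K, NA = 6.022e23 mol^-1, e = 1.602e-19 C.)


Ionic strength I = 0.4953 * 1^2 * 1000 = 495.3 mol/m^3
kappa^-1 = sqrt(62 * 8.854e-12 * 1.381e-23 * 312 / (2 * 6.022e23 * (1.602e-19)^2 * 495.3))
kappa^-1 = 0.393 nm

0.393


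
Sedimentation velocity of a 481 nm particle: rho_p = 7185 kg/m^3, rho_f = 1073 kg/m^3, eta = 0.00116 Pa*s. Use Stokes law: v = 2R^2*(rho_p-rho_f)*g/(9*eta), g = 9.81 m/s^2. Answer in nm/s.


Radius R = 481/2 nm = 2.405e-07 m
Density difference = 7185 - 1073 = 6112 kg/m^3
v = 2 * R^2 * (rho_p - rho_f) * g / (9 * eta)
v = 2 * (2.405e-07)^2 * 6112 * 9.81 / (9 * 0.00116)
v = 6.64373e-07 m/s = 664.3731 nm/s

664.3731


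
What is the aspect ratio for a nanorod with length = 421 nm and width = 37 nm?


Aspect ratio AR = length / diameter
AR = 421 / 37
AR = 11.38

11.38


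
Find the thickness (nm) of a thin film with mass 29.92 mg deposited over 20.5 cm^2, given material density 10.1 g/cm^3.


Convert: m = 29.92 mg = 2.9920e-05 kg, A = 20.5 cm^2 = 2.0500e-03 m^2, rho = 10.1 g/cm^3 = 10100 kg/m^3
t = m / (A * rho)
t = 2.9920e-05 / (2.0500e-03 * 10100)
t = 1.4451e-06 m = 1445.1 nm

1445.1


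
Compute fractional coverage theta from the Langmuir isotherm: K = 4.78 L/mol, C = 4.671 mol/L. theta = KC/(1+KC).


Langmuir isotherm: theta = K*C / (1 + K*C)
K*C = 4.78 * 4.671 = 22.32738
theta = 22.32738 / (1 + 22.32738) = 22.32738 / 23.32738
theta = 0.9571

0.9571


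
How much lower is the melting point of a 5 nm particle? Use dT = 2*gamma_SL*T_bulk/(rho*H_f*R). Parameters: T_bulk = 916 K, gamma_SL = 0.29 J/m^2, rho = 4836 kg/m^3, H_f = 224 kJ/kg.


Radius R = 5/2 = 2.5 nm = 2.5e-09 m
Convert H_f = 224 kJ/kg = 224000 J/kg
dT = 2 * gamma_SL * T_bulk / (rho * H_f * R)
dT = 2 * 0.29 * 916 / (4836 * 224000 * 2.5e-09)
dT = 196.2 K

196.2


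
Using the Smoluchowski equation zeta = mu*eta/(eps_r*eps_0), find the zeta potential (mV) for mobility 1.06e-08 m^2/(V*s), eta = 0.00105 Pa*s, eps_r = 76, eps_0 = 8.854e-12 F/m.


Smoluchowski equation: zeta = mu * eta / (eps_r * eps_0)
zeta = 1.06e-08 * 0.00105 / (76 * 8.854e-12)
zeta = 0.01654 V = 16.54 mV

16.54


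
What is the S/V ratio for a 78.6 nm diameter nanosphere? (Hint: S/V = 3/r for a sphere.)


Radius r = 78.6/2 = 39.3 nm
S/V = 3 / r = 3 / 39.3
S/V = 0.0763 nm^-1

0.0763


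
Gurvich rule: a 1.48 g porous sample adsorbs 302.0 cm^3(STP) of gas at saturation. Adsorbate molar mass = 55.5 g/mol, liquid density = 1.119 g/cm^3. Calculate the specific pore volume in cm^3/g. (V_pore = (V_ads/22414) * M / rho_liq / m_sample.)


Moles adsorbed n = V_ads / 22414 = 302.0 / 22414 = 1.347372e-02 mol
Liquid volume V_liq = n * M / rho_liq = 1.347372e-02 * 55.5 / 1.119 = 0.66827 cm^3
Specific pore volume V_pore = V_liq / m_sample = 0.66827 / 1.48
V_pore = 0.4515 cm^3/g

0.4515


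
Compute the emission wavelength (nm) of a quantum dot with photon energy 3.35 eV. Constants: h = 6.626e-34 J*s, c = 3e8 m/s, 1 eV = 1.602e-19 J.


Convert energy: E = 3.35 eV = 3.35 * 1.602e-19 = 5.3667e-19 J
lambda = h*c / E = 6.626e-34 * 3e8 / 5.3667e-19
lambda = 3.70395e-07 m = 370.4 nm

370.4


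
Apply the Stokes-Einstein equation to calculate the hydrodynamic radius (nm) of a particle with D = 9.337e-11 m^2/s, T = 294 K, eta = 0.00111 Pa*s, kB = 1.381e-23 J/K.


Stokes-Einstein: R = kB*T / (6*pi*eta*D)
R = 1.381e-23 * 294 / (6 * pi * 0.00111 * 9.337e-11)
R = 2.07831e-09 m = 2.08 nm

2.08


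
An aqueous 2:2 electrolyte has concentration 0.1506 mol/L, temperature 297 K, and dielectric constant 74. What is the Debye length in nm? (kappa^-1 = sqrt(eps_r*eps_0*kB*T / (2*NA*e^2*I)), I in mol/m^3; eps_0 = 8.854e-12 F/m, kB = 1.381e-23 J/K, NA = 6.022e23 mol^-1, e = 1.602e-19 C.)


Ionic strength I = 0.1506 * 2^2 * 1000 = 602.4 mol/m^3
kappa^-1 = sqrt(74 * 8.854e-12 * 1.381e-23 * 297 / (2 * 6.022e23 * (1.602e-19)^2 * 602.4))
kappa^-1 = 0.38 nm

0.38


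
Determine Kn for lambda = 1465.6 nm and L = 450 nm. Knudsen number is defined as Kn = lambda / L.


Knudsen number Kn = lambda / L
Kn = 1465.6 / 450
Kn = 3.2569

3.2569


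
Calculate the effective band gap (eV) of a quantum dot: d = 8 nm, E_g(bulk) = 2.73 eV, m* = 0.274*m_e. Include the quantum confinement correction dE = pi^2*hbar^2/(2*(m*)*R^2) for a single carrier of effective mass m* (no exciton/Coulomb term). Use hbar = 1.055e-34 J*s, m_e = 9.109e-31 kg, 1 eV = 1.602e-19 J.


Radius R = 8/2 nm = 4e-09 m
Confinement energy dE = pi^2 * hbar^2 / (2 * m_eff * m_e * R^2)
dE = pi^2 * (1.055e-34)^2 / (2 * 0.274 * 9.109e-31 * (4e-09)^2) J, divided by 1.602e-19 J/eV
dE = 0.0859 eV
Total band gap = E_g(bulk) + dE = 2.73 + 0.0859 = 2.8159 eV

2.8159


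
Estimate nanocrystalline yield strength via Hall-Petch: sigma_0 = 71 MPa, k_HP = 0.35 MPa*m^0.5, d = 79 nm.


d = 79 nm = 7.9e-08 m
sqrt(d) = 0.0002810694
Hall-Petch contribution = k / sqrt(d) = 0.35 / 0.0002810694 = 1245.2 MPa
sigma = sigma_0 + k/sqrt(d) = 71 + 1245.2 = 1316.2 MPa

1316.2


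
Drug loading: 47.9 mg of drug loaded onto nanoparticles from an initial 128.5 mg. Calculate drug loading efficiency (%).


Drug loading efficiency = (drug loaded / drug initial) * 100
DLE = 47.9 / 128.5 * 100
DLE = 0.3728 * 100
DLE = 37.28%

37.28


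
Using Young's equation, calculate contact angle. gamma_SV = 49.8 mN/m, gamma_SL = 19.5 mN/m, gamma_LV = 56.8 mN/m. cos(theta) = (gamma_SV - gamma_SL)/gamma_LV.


cos(theta) = (gamma_SV - gamma_SL) / gamma_LV
cos(theta) = (49.8 - 19.5) / 56.8
cos(theta) = 0.533451
theta = arccos(0.533451) = 57.76 degrees

57.76


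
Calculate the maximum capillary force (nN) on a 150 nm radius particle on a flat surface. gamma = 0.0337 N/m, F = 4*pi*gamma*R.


Convert radius: R = 150 nm = 1.5e-07 m
F = 4 * pi * gamma * R
F = 4 * pi * 0.0337 * 1.5e-07
F = 6.3523e-08 N = 63.523 nN

63.523


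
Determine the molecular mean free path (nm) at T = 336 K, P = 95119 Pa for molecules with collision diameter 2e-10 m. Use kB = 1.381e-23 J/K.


Mean free path: lambda = kB*T / (sqrt(2) * pi * d^2 * P)
lambda = 1.381e-23 * 336 / (sqrt(2) * pi * (2e-10)^2 * 95119)
lambda = 2.74499e-07 m
lambda = 274.5 nm

274.5


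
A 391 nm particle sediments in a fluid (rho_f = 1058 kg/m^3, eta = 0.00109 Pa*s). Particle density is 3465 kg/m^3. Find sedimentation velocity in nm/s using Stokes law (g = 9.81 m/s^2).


Radius R = 391/2 nm = 1.955e-07 m
Density difference = 3465 - 1058 = 2407 kg/m^3
v = 2 * R^2 * (rho_p - rho_f) * g / (9 * eta)
v = 2 * (1.955e-07)^2 * 2407 * 9.81 / (9 * 0.00109)
v = 1.83992e-07 m/s = 183.9923 nm/s

183.9923
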